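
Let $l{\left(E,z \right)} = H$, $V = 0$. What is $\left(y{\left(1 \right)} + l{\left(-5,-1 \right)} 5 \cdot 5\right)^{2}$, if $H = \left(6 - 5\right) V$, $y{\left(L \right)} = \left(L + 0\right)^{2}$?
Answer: $1$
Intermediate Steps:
$y{\left(L \right)} = L^{2}$
$H = 0$ ($H = \left(6 - 5\right) 0 = 1 \cdot 0 = 0$)
$l{\left(E,z \right)} = 0$
$\left(y{\left(1 \right)} + l{\left(-5,-1 \right)} 5 \cdot 5\right)^{2} = \left(1^{2} + 0 \cdot 5 \cdot 5\right)^{2} = \left(1 + 0 \cdot 25\right)^{2} = \left(1 + 0\right)^{2} = 1^{2} = 1$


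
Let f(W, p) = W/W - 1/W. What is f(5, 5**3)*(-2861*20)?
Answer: -45776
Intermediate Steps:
f(W, p) = 1 - 1/W
f(5, 5**3)*(-2861*20) = ((-1 + 5)/5)*(-2861*20) = ((1/5)*4)*(-57220) = (4/5)*(-57220) = -45776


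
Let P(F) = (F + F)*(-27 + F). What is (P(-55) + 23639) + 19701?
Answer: 52360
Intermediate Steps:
P(F) = 2*F*(-27 + F) (P(F) = (2*F)*(-27 + F) = 2*F*(-27 + F))
(P(-55) + 23639) + 19701 = (2*(-55)*(-27 - 55) + 23639) + 19701 = (2*(-55)*(-82) + 23639) + 19701 = (9020 + 23639) + 19701 = 32659 + 19701 = 52360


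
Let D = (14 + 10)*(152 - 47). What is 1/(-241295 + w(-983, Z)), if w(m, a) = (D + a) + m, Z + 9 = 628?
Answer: -1/239139 ≈ -4.1817e-6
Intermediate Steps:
Z = 619 (Z = -9 + 628 = 619)
D = 2520 (D = 24*105 = 2520)
w(m, a) = 2520 + a + m (w(m, a) = (2520 + a) + m = 2520 + a + m)
1/(-241295 + w(-983, Z)) = 1/(-241295 + (2520 + 619 - 983)) = 1/(-241295 + 2156) = 1/(-239139) = -1/239139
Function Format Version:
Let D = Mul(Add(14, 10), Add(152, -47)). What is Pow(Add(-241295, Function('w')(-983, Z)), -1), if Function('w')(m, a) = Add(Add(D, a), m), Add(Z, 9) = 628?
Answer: Rational(-1, 239139) ≈ -4.1817e-6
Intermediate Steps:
Z = 619 (Z = Add(-9, 628) = 619)
D = 2520 (D = Mul(24, 105) = 2520)
Function('w')(m, a) = Add(2520, a, m) (Function('w')(m, a) = Add(Add(2520, a), m) = Add(2520, a, m))
Pow(Add(-241295, Function('w')(-983, Z)), -1) = Pow(Add(-241295, Add(2520, 619, -983)), -1) = Pow(Add(-241295, 2156), -1) = Pow(-239139, -1) = Rational(-1, 239139)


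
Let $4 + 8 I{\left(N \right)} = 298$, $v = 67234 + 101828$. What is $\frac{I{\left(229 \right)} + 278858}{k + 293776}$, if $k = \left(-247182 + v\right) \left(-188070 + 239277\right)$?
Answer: $- \frac{1115579}{15999988256} \approx -6.9724 \cdot 10^{-5}$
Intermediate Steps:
$v = 169062$
$I{\left(N \right)} = \frac{147}{4}$ ($I{\left(N \right)} = - \frac{1}{2} + \frac{1}{8} \cdot 298 = - \frac{1}{2} + \frac{149}{4} = \frac{147}{4}$)
$k = -4000290840$ ($k = \left(-247182 + 169062\right) \left(-188070 + 239277\right) = \left(-78120\right) 51207 = -4000290840$)
$\frac{I{\left(229 \right)} + 278858}{k + 293776} = \frac{\frac{147}{4} + 278858}{-4000290840 + 293776} = \frac{1115579}{4 \left(-3999997064\right)} = \frac{1115579}{4} \left(- \frac{1}{3999997064}\right) = - \frac{1115579}{15999988256}$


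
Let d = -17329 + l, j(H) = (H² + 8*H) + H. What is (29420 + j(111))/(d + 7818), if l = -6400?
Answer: -42740/15911 ≈ -2.6862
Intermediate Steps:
j(H) = H² + 9*H
d = -23729 (d = -17329 - 6400 = -23729)
(29420 + j(111))/(d + 7818) = (29420 + 111*(9 + 111))/(-23729 + 7818) = (29420 + 111*120)/(-15911) = (29420 + 13320)*(-1/15911) = 42740*(-1/15911) = -42740/15911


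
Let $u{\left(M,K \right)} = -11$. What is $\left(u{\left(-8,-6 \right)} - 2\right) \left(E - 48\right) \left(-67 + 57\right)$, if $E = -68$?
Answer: $-15080$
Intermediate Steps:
$\left(u{\left(-8,-6 \right)} - 2\right) \left(E - 48\right) \left(-67 + 57\right) = \left(-11 - 2\right) \left(-68 - 48\right) \left(-67 + 57\right) = - 13 \left(\left(-116\right) \left(-10\right)\right) = \left(-13\right) 1160 = -15080$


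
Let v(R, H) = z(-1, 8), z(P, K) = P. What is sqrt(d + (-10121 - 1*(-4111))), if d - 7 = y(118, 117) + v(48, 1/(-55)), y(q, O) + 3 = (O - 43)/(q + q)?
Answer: I*sqrt(83637102)/118 ≈ 77.503*I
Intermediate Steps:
v(R, H) = -1
y(q, O) = -3 + (-43 + O)/(2*q) (y(q, O) = -3 + (O - 43)/(q + q) = -3 + (-43 + O)/((2*q)) = -3 + (-43 + O)*(1/(2*q)) = -3 + (-43 + O)/(2*q))
d = 391/118 (d = 7 + ((1/2)*(-43 + 117 - 6*118)/118 - 1) = 7 + ((1/2)*(1/118)*(-43 + 117 - 708) - 1) = 7 + ((1/2)*(1/118)*(-634) - 1) = 7 + (-317/118 - 1) = 7 - 435/118 = 391/118 ≈ 3.3136)
sqrt(d + (-10121 - 1*(-4111))) = sqrt(391/118 + (-10121 - 1*(-4111))) = sqrt(391/118 + (-10121 + 4111)) = sqrt(391/118 - 6010) = sqrt(-708789/118) = I*sqrt(83637102)/118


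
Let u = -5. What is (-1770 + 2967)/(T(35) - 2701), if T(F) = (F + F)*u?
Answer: -133/339 ≈ -0.39233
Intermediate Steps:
T(F) = -10*F (T(F) = (F + F)*(-5) = (2*F)*(-5) = -10*F)
(-1770 + 2967)/(T(35) - 2701) = (-1770 + 2967)/(-10*35 - 2701) = 1197/(-350 - 2701) = 1197/(-3051) = 1197*(-1/3051) = -133/339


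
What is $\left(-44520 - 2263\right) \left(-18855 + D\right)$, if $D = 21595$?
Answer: $-128185420$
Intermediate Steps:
$\left(-44520 - 2263\right) \left(-18855 + D\right) = \left(-44520 - 2263\right) \left(-18855 + 21595\right) = \left(-46783\right) 2740 = -128185420$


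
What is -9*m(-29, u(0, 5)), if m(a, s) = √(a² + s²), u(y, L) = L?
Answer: -9*√866 ≈ -264.85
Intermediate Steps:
-9*m(-29, u(0, 5)) = -9*√((-29)² + 5²) = -9*√(841 + 25) = -9*√866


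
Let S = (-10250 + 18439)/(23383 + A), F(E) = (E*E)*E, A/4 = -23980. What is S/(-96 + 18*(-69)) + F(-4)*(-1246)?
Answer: 7739514534653/97054506 ≈ 79744.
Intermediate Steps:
A = -95920 (A = 4*(-23980) = -95920)
F(E) = E³ (F(E) = E²*E = E³)
S = -8189/72537 (S = (-10250 + 18439)/(23383 - 95920) = 8189/(-72537) = 8189*(-1/72537) = -8189/72537 ≈ -0.11289)
S/(-96 + 18*(-69)) + F(-4)*(-1246) = -8189/(72537*(-96 + 18*(-69))) + (-4)³*(-1246) = -8189/(72537*(-96 - 1242)) - 64*(-1246) = -8189/72537/(-1338) + 79744 = -8189/72537*(-1/1338) + 79744 = 8189/97054506 + 79744 = 7739514534653/97054506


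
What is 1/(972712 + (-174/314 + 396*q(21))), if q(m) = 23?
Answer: 157/154145653 ≈ 1.0185e-6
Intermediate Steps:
1/(972712 + (-174/314 + 396*q(21))) = 1/(972712 + (-174/314 + 396*23)) = 1/(972712 + (-174*1/314 + 9108)) = 1/(972712 + (-87/157 + 9108)) = 1/(972712 + 1429869/157) = 1/(154145653/157) = 157/154145653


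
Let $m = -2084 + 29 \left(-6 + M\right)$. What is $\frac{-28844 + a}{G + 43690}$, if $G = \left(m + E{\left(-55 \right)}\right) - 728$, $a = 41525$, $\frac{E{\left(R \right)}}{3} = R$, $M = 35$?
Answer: $\frac{12681}{41554} \approx 0.30517$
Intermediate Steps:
$E{\left(R \right)} = 3 R$
$m = -1243$ ($m = -2084 + 29 \left(-6 + 35\right) = -2084 + 29 \cdot 29 = -2084 + 841 = -1243$)
$G = -2136$ ($G = \left(-1243 + 3 \left(-55\right)\right) - 728 = \left(-1243 - 165\right) - 728 = -1408 - 728 = -2136$)
$\frac{-28844 + a}{G + 43690} = \frac{-28844 + 41525}{-2136 + 43690} = \frac{12681}{41554}$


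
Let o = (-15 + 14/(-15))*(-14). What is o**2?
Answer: 11195716/225 ≈ 49759.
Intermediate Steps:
o = 3346/15 (o = (-15 + 14*(-1/15))*(-14) = (-15 - 14/15)*(-14) = -239/15*(-14) = 3346/15 ≈ 223.07)
o**2 = (3346/15)**2 = 11195716/225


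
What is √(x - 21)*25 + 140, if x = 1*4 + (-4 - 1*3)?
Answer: 140 + 50*I*√6 ≈ 140.0 + 122.47*I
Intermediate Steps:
x = -3 (x = 4 + (-4 - 3) = 4 - 7 = -3)
√(x - 21)*25 + 140 = √(-3 - 21)*25 + 140 = √(-24)*25 + 140 = (2*I*√6)*25 + 140 = 50*I*√6 + 140 = 140 + 50*I*√6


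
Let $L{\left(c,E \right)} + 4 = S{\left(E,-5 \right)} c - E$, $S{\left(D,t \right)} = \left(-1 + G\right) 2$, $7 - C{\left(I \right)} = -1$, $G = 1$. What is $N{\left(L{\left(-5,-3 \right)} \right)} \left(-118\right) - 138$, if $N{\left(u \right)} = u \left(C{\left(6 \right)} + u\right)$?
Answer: $688$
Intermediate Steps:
$C{\left(I \right)} = 8$ ($C{\left(I \right)} = 7 - -1 = 7 + 1 = 8$)
$S{\left(D,t \right)} = 0$ ($S{\left(D,t \right)} = \left(-1 + 1\right) 2 = 0 \cdot 2 = 0$)
$L{\left(c,E \right)} = -4 - E$ ($L{\left(c,E \right)} = -4 + \left(0 c - E\right) = -4 + \left(0 - E\right) = -4 - E$)
$N{\left(u \right)} = u \left(8 + u\right)$
$N{\left(L{\left(-5,-3 \right)} \right)} \left(-118\right) - 138 = \left(-4 - -3\right) \left(8 - 1\right) \left(-118\right) - 138 = \left(-4 + 3\right) \left(8 + \left(-4 + 3\right)\right) \left(-118\right) - 138 = - (8 - 1) \left(-118\right) - 138 = \left(-1\right) 7 \left(-118\right) - 138 = \left(-7\right) \left(-118\right) - 138 = 826 - 138 = 688$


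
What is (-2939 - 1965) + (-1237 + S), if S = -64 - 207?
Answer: -6412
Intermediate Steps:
S = -271
(-2939 - 1965) + (-1237 + S) = (-2939 - 1965) + (-1237 - 271) = -4904 - 1508 = -6412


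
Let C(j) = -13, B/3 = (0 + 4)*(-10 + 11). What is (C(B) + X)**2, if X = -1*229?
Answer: 58564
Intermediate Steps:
B = 12 (B = 3*((0 + 4)*(-10 + 11)) = 3*(4*1) = 3*4 = 12)
X = -229
(C(B) + X)**2 = (-13 - 229)**2 = (-242)**2 = 58564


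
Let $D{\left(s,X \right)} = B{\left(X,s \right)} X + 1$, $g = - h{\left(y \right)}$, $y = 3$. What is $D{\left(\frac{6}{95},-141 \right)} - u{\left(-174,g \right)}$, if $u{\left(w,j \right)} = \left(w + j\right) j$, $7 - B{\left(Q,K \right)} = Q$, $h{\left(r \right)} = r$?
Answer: $-21398$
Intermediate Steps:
$g = -3$ ($g = \left(-1\right) 3 = -3$)
$B{\left(Q,K \right)} = 7 - Q$
$u{\left(w,j \right)} = j \left(j + w\right)$ ($u{\left(w,j \right)} = \left(j + w\right) j = j \left(j + w\right)$)
$D{\left(s,X \right)} = 1 + X \left(7 - X\right)$ ($D{\left(s,X \right)} = \left(7 - X\right) X + 1 = X \left(7 - X\right) + 1 = 1 + X \left(7 - X\right)$)
$D{\left(\frac{6}{95},-141 \right)} - u{\left(-174,g \right)} = \left(1 - - 141 \left(-7 - 141\right)\right) - - 3 \left(-3 - 174\right) = \left(1 - \left(-141\right) \left(-148\right)\right) - \left(-3\right) \left(-177\right) = \left(1 - 20868\right) - 531 = -20867 - 531 = -21398$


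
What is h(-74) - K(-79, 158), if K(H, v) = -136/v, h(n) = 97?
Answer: 7731/79 ≈ 97.861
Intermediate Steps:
h(-74) - K(-79, 158) = 97 - (-136)/158 = 97 - 1*(-68/79) = 97 + 68/79 = 7731/79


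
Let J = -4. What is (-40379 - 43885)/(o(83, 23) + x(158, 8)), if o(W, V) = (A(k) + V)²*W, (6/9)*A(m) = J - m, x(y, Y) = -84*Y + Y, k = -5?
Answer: -337056/196627 ≈ -1.7142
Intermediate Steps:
x(y, Y) = -83*Y
A(m) = -6 - 3*m/2 (A(m) = 3*(-4 - m)/2 = -6 - 3*m/2)
o(W, V) = W*(3/2 + V)² (o(W, V) = ((-6 - 3/2*(-5)) + V)²*W = ((-6 + 15/2) + V)²*W = (3/2 + V)²*W = W*(3/2 + V)²)
(-40379 - 43885)/(o(83, 23) + x(158, 8)) = (-40379 - 43885)/((¼)*83*(3 + 2*23)² - 83*8) = -84264/((¼)*83*(3 + 46)² - 664) = -84264/((¼)*83*49² - 664) = -84264/((¼)*83*2401 - 664) = -84264/(199283/4 - 664) = -84264/196627/4 = -84264*4/196627 = -337056/196627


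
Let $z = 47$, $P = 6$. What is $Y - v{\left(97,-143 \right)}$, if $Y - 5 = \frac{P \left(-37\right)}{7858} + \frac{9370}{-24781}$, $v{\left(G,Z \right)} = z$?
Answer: $- \frac{4128876479}{97364549} \approx -42.406$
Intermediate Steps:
$v{\left(G,Z \right)} = 47$
$Y = \frac{447257324}{97364549}$ ($Y = 5 + \left(\frac{6 \left(-37\right)}{7858} + \frac{9370}{-24781}\right) = 5 + \left(\left(-222\right) \frac{1}{7858} + 9370 \left(- \frac{1}{24781}\right)\right) = 5 - \frac{39565421}{97364549} = \frac{447257324}{97364549} \approx 4.5936$)
$Y - v{\left(97,-143 \right)} = \frac{447257324}{97364549} - 47 = - \frac{4128876479}{97364549}$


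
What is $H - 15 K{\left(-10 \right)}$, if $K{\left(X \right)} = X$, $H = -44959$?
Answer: $-44809$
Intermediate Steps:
$H - 15 K{\left(-10 \right)} = -44959 - 15 \left(-10\right) = -44959 - -150 = -44959 + 150 = -44809$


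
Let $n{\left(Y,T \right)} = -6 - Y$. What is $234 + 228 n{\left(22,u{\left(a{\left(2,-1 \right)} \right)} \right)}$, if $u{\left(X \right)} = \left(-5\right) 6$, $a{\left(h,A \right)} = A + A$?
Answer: $-6150$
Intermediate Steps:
$a{\left(h,A \right)} = 2 A$
$u{\left(X \right)} = -30$
$234 + 228 n{\left(22,u{\left(a{\left(2,-1 \right)} \right)} \right)} = 234 + 228 \left(-6 - 22\right) = 234 + 228 \left(-28\right) = 234 - 6384 = -6150$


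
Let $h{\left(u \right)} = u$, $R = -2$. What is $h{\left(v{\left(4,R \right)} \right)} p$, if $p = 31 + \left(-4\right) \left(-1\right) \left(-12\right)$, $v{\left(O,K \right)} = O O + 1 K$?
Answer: $-238$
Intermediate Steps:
$v{\left(O,K \right)} = K + O^{2}$ ($v{\left(O,K \right)} = O^{2} + K = K + O^{2}$)
$p = -17$ ($p = 31 + 4 \left(-12\right) = 31 - 48 = -17$)
$h{\left(v{\left(4,R \right)} \right)} p = \left(-2 + 4^{2}\right) \left(-17\right) = \left(-2 + 16\right) \left(-17\right) = 14 \left(-17\right) = -238$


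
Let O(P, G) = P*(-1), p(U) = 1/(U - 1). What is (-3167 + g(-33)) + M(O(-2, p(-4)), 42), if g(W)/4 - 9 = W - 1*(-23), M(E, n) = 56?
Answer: -3115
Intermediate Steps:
p(U) = 1/(-1 + U)
O(P, G) = -P
g(W) = 128 + 4*W (g(W) = 36 + 4*(W - 1*(-23)) = 36 + 4*(W + 23) = 36 + 4*(23 + W) = 36 + (92 + 4*W) = 128 + 4*W)
(-3167 + g(-33)) + M(O(-2, p(-4)), 42) = (-3167 + (128 + 4*(-33))) + 56 = (-3167 + (128 - 132)) + 56 = (-3167 - 4) + 56 = -3171 + 56 = -3115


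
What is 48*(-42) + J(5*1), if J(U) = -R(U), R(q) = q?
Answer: -2021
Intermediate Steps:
J(U) = -U
48*(-42) + J(5*1) = 48*(-42) - 5 = -2016 - 1*5 = -2016 - 5 = -2021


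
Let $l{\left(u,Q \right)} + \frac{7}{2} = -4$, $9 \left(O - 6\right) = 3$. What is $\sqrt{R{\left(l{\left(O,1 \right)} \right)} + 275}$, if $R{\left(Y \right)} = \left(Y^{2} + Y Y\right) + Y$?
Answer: $2 \sqrt{95} \approx 19.494$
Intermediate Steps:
$O = \frac{19}{3}$ ($O = 6 + \frac{1}{9} \cdot 3 = 6 + \frac{1}{3} = \frac{19}{3} \approx 6.3333$)
$l{\left(u,Q \right)} = - \frac{15}{2}$ ($l{\left(u,Q \right)} = - \frac{7}{2} - 4 = - \frac{15}{2}$)
$R{\left(Y \right)} = Y + 2 Y^{2}$ ($R{\left(Y \right)} = \left(Y^{2} + Y^{2}\right) + Y = 2 Y^{2} + Y = Y + 2 Y^{2}$)
$\sqrt{R{\left(l{\left(O,1 \right)} \right)} + 275} = \sqrt{- \frac{15 \left(1 + 2 \left(- \frac{15}{2}\right)\right)}{2} + 275} = \sqrt{- \frac{15 \left(1 - 15\right)}{2} + 275} = \sqrt{\left(- \frac{15}{2}\right) \left(-14\right) + 275} = \sqrt{105 + 275} = \sqrt{380} = 2 \sqrt{95}$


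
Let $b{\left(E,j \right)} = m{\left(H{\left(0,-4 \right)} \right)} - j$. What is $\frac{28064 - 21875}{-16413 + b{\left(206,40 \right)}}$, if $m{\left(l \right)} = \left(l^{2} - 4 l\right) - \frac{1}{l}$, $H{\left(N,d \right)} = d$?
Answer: $- \frac{24756}{65683} \approx -0.3769$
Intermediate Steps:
$m{\left(l \right)} = l^{2} - \frac{1}{l} - 4 l$
$b{\left(E,j \right)} = \frac{129}{4} - j$ ($b{\left(E,j \right)} = \frac{-1 + \left(-4\right)^{2} \left(-4 - 4\right)}{-4} - j = - \frac{-1 + 16 \left(-8\right)}{4} - j = - \frac{-1 - 128}{4} - j = \left(- \frac{1}{4}\right) \left(-129\right) - j = \frac{129}{4} - j$)
$\frac{28064 - 21875}{-16413 + b{\left(206,40 \right)}} = \frac{28064 - 21875}{-16413 + \left(\frac{129}{4} - 40\right)} = \frac{6189}{-16413 + \left(\frac{129}{4} - 40\right)} = \frac{6189}{-16413 - \frac{31}{4}} = \frac{6189}{- \frac{65683}{4}} = 6189 \left(- \frac{4}{65683}\right) = - \frac{24756}{65683}$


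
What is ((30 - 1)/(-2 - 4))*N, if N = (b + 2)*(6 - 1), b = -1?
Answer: -145/6 ≈ -24.167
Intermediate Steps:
N = 5 (N = (-1 + 2)*(6 - 1) = 1*5 = 5)
((30 - 1)/(-2 - 4))*N = ((30 - 1)/(-2 - 4))*5 = (29/(-6))*5 = (29*(-⅙))*5 = -29/6*5 = -145/6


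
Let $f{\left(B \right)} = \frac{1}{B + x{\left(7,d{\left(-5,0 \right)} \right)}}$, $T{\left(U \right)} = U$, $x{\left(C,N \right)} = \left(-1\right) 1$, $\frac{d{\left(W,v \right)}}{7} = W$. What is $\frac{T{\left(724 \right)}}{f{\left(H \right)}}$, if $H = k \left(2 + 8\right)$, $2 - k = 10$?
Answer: $-58644$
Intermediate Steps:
$d{\left(W,v \right)} = 7 W$
$x{\left(C,N \right)} = -1$
$k = -8$ ($k = 2 - 10 = -8$)
$H = -80$ ($H = - 8 \left(2 + 8\right) = \left(-8\right) 10 = -80$)
$f{\left(B \right)} = \frac{1}{-1 + B}$ ($f{\left(B \right)} = \frac{1}{B - 1} = \frac{1}{-1 + B}$)
$\frac{T{\left(724 \right)}}{f{\left(H \right)}} = \frac{724}{\frac{1}{-1 - 80}} = \frac{724}{\frac{1}{-81}} = \frac{724}{- \frac{1}{81}} = 724 \left(-81\right) = -58644$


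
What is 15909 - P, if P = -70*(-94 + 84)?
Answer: 15209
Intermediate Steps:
P = 700 (P = -70*(-10) = 700)
15909 - P = 15909 - 1*700 = 15909 - 700 = 15209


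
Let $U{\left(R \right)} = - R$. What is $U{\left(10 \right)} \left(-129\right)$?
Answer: $1290$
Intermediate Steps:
$U{\left(10 \right)} \left(-129\right) = \left(-1\right) 10 \left(-129\right) = \left(-10\right) \left(-129\right) = 1290$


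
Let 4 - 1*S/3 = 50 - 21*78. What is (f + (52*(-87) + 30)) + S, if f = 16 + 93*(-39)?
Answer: -3329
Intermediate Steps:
f = -3611 (f = 16 - 3627 = -3611)
S = 4776 (S = 12 - 3*(50 - 21*78) = 12 - 3*(50 - 1638) = 12 - 3*(-1588) = 12 + 4764 = 4776)
(f + (52*(-87) + 30)) + S = (-3611 + (52*(-87) + 30)) + 4776 = (-3611 + (-4524 + 30)) + 4776 = (-3611 - 4494) + 4776 = -8105 + 4776 = -3329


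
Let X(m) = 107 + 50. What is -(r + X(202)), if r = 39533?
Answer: -39690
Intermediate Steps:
X(m) = 157
-(r + X(202)) = -(39533 + 157) = -1*39690 = -39690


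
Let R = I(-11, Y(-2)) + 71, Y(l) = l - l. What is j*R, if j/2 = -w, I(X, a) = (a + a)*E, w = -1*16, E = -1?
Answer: 2272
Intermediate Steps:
Y(l) = 0
w = -16
I(X, a) = -2*a (I(X, a) = (a + a)*(-1) = (2*a)*(-1) = -2*a)
j = 32 (j = 2*(-1*(-16)) = 2*16 = 32)
R = 71 (R = -2*0 + 71 = 0 + 71 = 71)
j*R = 32*71 = 2272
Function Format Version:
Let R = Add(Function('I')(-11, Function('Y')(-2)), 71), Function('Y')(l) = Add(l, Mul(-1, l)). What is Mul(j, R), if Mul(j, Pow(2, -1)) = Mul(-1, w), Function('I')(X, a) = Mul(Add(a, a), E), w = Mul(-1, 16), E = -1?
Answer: 2272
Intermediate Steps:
Function('Y')(l) = 0
w = -16
Function('I')(X, a) = Mul(-2, a) (Function('I')(X, a) = Mul(Add(a, a), -1) = Mul(Mul(2, a), -1) = Mul(-2, a))
j = 32 (j = Mul(2, Mul(-1, -16)) = Mul(2, 16) = 32)
R = 71 (R = Add(Mul(-2, 0), 71) = Add(0, 71) = 71)
Mul(j, R) = Mul(32, 71) = 2272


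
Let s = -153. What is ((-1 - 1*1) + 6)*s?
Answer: -612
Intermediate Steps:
((-1 - 1*1) + 6)*s = ((-1 - 1*1) + 6)*(-153) = ((-1 - 1) + 6)*(-153) = (-2 + 6)*(-153) = 4*(-153) = -612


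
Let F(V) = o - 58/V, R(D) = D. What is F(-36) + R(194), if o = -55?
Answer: 2531/18 ≈ 140.61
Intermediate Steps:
F(V) = -55 - 58/V
F(-36) + R(194) = (-55 - 58/(-36)) + 194 = (-55 - 58*(-1/36)) + 194 = (-55 + 29/18) + 194 = -961/18 + 194 = 2531/18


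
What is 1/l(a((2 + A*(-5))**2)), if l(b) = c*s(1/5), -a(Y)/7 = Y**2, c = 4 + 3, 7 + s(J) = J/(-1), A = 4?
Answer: -5/252 ≈ -0.019841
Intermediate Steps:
s(J) = -7 - J (s(J) = -7 + J/(-1) = -7 + J*(-1) = -7 - J)
c = 7
a(Y) = -7*Y**2
l(b) = -252/5 (l(b) = 7*(-7 - 1/5) = 7*(-36/5) = -252/5)
1/l(a((2 + A*(-5))**2)) = 1/(-252/5) = -5/252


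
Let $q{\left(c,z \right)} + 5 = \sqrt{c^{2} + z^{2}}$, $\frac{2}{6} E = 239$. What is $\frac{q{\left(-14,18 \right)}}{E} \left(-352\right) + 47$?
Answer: $\frac{35459}{717} - \frac{704 \sqrt{130}}{717} \approx 38.26$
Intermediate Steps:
$E = 717$ ($E = 3 \cdot 239 = 717$)
$q{\left(c,z \right)} = -5 + \sqrt{c^{2} + z^{2}}$
$\frac{q{\left(-14,18 \right)}}{E} \left(-352\right) + 47 = \frac{-5 + \sqrt{\left(-14\right)^{2} + 18^{2}}}{717} \left(-352\right) + 47 = \left(-5 + \sqrt{196 + 324}\right) \frac{1}{717} \left(-352\right) + 47 = \left(-5 + \sqrt{520}\right) \frac{1}{717} \left(-352\right) + 47 = \left(-5 + 2 \sqrt{130}\right) \frac{1}{717} \left(-352\right) + 47 = \left(- \frac{5}{717} + \frac{2 \sqrt{130}}{717}\right) \left(-352\right) + 47 = \left(\frac{1760}{717} - \frac{704 \sqrt{130}}{717}\right) + 47 = \frac{35459}{717} - \frac{704 \sqrt{130}}{717}$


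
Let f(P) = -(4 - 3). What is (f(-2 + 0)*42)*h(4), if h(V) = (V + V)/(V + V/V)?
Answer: -336/5 ≈ -67.200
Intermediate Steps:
h(V) = 2*V/(1 + V) (h(V) = (2*V)/(V + 1) = (2*V)/(1 + V) = 2*V/(1 + V))
f(P) = -1 (f(P) = -1*1 = -1)
(f(-2 + 0)*42)*h(4) = (-1*42)*(2*4/(1 + 4)) = -84*4/5 = -42*8/5 = -336/5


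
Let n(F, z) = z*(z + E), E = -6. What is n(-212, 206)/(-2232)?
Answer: -5150/279 ≈ -18.459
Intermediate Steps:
n(F, z) = z*(-6 + z) (n(F, z) = z*(z - 6) = z*(-6 + z))
n(-212, 206)/(-2232) = (206*(-6 + 206))/(-2232) = (206*200)*(-1/2232) = 41200*(-1/2232) = -5150/279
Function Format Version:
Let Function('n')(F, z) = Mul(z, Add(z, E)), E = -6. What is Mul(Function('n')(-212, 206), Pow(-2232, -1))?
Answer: Rational(-5150, 279) ≈ -18.459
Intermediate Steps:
Function('n')(F, z) = Mul(z, Add(-6, z)) (Function('n')(F, z) = Mul(z, Add(z, -6)) = Mul(z, Add(-6, z)))
Mul(Function('n')(-212, 206), Pow(-2232, -1)) = Mul(Mul(206, Add(-6, 206)), Pow(-2232, -1)) = Mul(Mul(206, 200), Rational(-1, 2232)) = Mul(41200, Rational(-1, 2232)) = Rational(-5150, 279)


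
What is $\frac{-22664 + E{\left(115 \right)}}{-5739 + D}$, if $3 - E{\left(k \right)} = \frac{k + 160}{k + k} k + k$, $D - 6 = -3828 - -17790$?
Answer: $- \frac{45827}{16458} \approx -2.7845$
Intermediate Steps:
$D = 13968$ ($D = 6 - -13962 = 6 + \left(-3828 + 17790\right) = 6 + 13962 = 13968$)
$E{\left(k \right)} = -77 - \frac{3 k}{2}$ ($E{\left(k \right)} = 3 - \left(\frac{k + 160}{k + k} k + k\right) = 3 - \left(\frac{160 + k}{2 k} k + k\right) = 3 - \left(\left(80 + \frac{k}{2}\right) + k\right) = 3 - \left(80 + \frac{3 k}{2}\right) = -77 - \frac{3 k}{2}$)
$\frac{-22664 + E{\left(115 \right)}}{-5739 + D} = \frac{-22664 - \frac{499}{2}}{-5739 + 13968} = \frac{-22664 - \frac{499}{2}}{8229} = \left(-22664 - \frac{499}{2}\right) \frac{1}{8229} = \left(- \frac{45827}{2}\right) \frac{1}{8229} = - \frac{45827}{16458}$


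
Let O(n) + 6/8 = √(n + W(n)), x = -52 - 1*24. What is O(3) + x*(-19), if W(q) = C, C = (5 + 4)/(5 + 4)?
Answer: 5781/4 ≈ 1445.3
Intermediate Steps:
x = -76 (x = -52 - 24 = -76)
C = 1 (C = 9/9 = 9*(⅑) = 1)
W(q) = 1
O(n) = -¾ + √(1 + n) (O(n) = -¾ + √(n + 1) = -¾ + √(1 + n))
O(3) + x*(-19) = (-¾ + √(1 + 3)) - 76*(-19) = (-¾ + √4) + 1444 = (-¾ + 2) + 1444 = 5/4 + 1444 = 5781/4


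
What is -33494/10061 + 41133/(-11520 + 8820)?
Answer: -168090971/9054900 ≈ -18.564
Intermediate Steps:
-33494/10061 + 41133/(-11520 + 8820) = -33494*1/10061 + 41133/(-2700) = -33494/10061 + 41133*(-1/2700) = -33494/10061 - 13711/900 = -168090971/9054900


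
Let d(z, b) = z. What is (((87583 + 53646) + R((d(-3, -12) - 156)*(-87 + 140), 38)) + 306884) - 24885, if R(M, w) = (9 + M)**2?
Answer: 71285952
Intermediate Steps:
(((87583 + 53646) + R((d(-3, -12) - 156)*(-87 + 140), 38)) + 306884) - 24885 = (((87583 + 53646) + (9 + (-3 - 156)*(-87 + 140))**2) + 306884) - 24885 = ((141229 + (9 - 159*53)**2) + 306884) - 24885 = ((141229 + (9 - 8427)**2) + 306884) - 24885 = ((141229 + (-8418)**2) + 306884) - 24885 = ((141229 + 70862724) + 306884) - 24885 = (71003953 + 306884) - 24885 = 71310837 - 24885 = 71285952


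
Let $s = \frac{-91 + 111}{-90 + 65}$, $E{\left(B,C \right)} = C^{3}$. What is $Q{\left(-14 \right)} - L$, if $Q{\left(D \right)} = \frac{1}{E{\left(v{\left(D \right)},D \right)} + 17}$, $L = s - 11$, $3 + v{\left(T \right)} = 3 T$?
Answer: $\frac{160888}{13635} \approx 11.8$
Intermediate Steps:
$v{\left(T \right)} = -3 + 3 T$
$s = - \frac{4}{5}$ ($s = \frac{20}{-25} = 20 \left(- \frac{1}{25}\right) = - \frac{4}{5} \approx -0.8$)
$L = - \frac{59}{5}$ ($L = - \frac{4}{5} - 11 = - \frac{59}{5} \approx -11.8$)
$Q{\left(D \right)} = \frac{1}{17 + D^{3}}$ ($Q{\left(D \right)} = \frac{1}{D^{3} + 17} = \frac{1}{17 + D^{3}}$)
$Q{\left(-14 \right)} - L = \frac{1}{17 + \left(-14\right)^{3}} - - \frac{59}{5} = \frac{1}{17 - 2744} + \frac{59}{5} = \frac{1}{-2727} + \frac{59}{5} = - \frac{1}{2727} + \frac{59}{5} = \frac{160888}{13635}$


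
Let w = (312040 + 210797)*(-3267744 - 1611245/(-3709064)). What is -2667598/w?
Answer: 9894291708272/6336925616640712527 ≈ 1.5614e-6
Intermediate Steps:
w = -6336925616640712527/3709064 (w = 522837*(-3267744 - 1611245*(-1/3709064)) = 522837*(-3267744 + 1611245/3709064) = 522837*(-12120270020371/3709064) = -6336925616640712527/3709064 ≈ -1.7085e+12)
-2667598/w = -2667598/(-6336925616640712527/3709064) = -2667598*(-3709064/6336925616640712527) = 9894291708272/6336925616640712527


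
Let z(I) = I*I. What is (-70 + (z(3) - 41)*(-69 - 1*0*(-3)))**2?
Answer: 4571044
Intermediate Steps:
z(I) = I**2
(-70 + (z(3) - 41)*(-69 - 1*0*(-3)))**2 = (-70 + (3**2 - 41)*(-69 - 1*0*(-3)))**2 = (-70 + (9 - 41)*(-69 + 0*(-3)))**2 = (-70 - 32*(-69 + 0))**2 = (-70 - 32*(-69))**2 = (-70 + 2208)**2 = 2138**2 = 4571044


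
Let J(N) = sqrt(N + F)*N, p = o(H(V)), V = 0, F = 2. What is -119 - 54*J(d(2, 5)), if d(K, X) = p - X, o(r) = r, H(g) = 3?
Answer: -119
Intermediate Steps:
p = 3
d(K, X) = 3 - X
J(N) = N*sqrt(2 + N) (J(N) = sqrt(N + 2)*N = sqrt(2 + N)*N = N*sqrt(2 + N))
-119 - 54*J(d(2, 5)) = -119 - 54*(3 - 1*5)*sqrt(2 + (3 - 1*5)) = -119 - 54*(3 - 5)*sqrt(2 + (3 - 5)) = -119 - (-108)*sqrt(2 - 2) = -119 - (-108)*sqrt(0) = -119 - (-108)*0 = -119 - 54*0 = -119 + 0 = -119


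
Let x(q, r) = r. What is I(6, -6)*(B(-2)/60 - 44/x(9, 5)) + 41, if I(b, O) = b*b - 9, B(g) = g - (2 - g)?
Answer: -1993/10 ≈ -199.30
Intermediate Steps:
B(g) = -2 + 2*g (B(g) = g + (-2 + g) = -2 + 2*g)
I(b, O) = -9 + b² (I(b, O) = b² - 9 = -9 + b²)
I(6, -6)*(B(-2)/60 - 44/x(9, 5)) + 41 = (-9 + 6²)*((-2 + 2*(-2))/60 - 44/5) + 41 = (-9 + 36)*((-2 - 4)*(1/60) - 44*⅕) + 41 = 27*(-6*1/60 - 44/5) + 41 = 27*(-⅒ - 44/5) + 41 = 27*(-89/10) + 41 = -2403/10 + 41 = -1993/10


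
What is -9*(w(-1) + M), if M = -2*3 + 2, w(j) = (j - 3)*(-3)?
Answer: -72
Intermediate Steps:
w(j) = 9 - 3*j (w(j) = (-3 + j)*(-3) = 9 - 3*j)
M = -4 (M = -6 + 2 = -4)
-9*(w(-1) + M) = -9*((9 - 3*(-1)) - 4) = -9*((9 + 3) - 4) = -9*(12 - 4) = -9*8 = -72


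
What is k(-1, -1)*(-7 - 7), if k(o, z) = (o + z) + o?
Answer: 42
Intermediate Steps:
k(o, z) = z + 2*o
k(-1, -1)*(-7 - 7) = (-1 + 2*(-1))*(-7 - 7) = (-1 - 2)*(-14) = -3*(-14) = 42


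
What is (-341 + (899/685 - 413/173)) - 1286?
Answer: -192935013/118505 ≈ -1628.1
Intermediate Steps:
(-341 + (899/685 - 413/173)) - 1286 = (-341 - 127378/118505) - 1286 = -40537583/118505 - 1286 = -192935013/118505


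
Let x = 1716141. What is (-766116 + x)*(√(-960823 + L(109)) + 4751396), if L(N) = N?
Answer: 4513944984900 + 2850075*I*√106746 ≈ 4.5139e+12 + 9.3118e+8*I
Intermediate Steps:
(-766116 + x)*(√(-960823 + L(109)) + 4751396) = (-766116 + 1716141)*(√(-960823 + 109) + 4751396) = 950025*(√(-960714) + 4751396) = 950025*(3*I*√106746 + 4751396) = 950025*(4751396 + 3*I*√106746) = 4513944984900 + 2850075*I*√106746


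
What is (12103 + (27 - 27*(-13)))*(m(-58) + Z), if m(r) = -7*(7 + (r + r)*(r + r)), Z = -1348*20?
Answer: -1512709681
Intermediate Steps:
Z = -26960
m(r) = -49 - 28*r² (m(r) = -7*(7 + (2*r)*(2*r)) = -7*(7 + 4*r²) = -49 - 28*r²)
(12103 + (27 - 27*(-13)))*(m(-58) + Z) = (12103 + (27 - 27*(-13)))*((-49 - 28*(-58)²) - 26960) = (12103 + (27 + 351))*((-49 - 28*3364) - 26960) = (12103 + 378)*((-49 - 94192) - 26960) = 12481*(-94241 - 26960) = 12481*(-121201) = -1512709681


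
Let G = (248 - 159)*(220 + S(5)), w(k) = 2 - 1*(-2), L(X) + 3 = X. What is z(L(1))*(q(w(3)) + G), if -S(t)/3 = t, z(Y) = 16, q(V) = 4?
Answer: 291984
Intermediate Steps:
L(X) = -3 + X
w(k) = 4 (w(k) = 2 + 2 = 4)
S(t) = -3*t
G = 18245 (G = (248 - 159)*(220 - 3*5) = 89*(220 - 15) = 89*205 = 18245)
z(L(1))*(q(w(3)) + G) = 16*(4 + 18245) = 16*18249 = 291984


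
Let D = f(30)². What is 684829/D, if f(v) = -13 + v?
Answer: 684829/289 ≈ 2369.6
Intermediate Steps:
D = 289 (D = (-13 + 30)² = 17² = 289)
684829/D = 684829/289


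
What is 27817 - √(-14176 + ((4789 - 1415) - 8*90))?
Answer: 27817 - I*√11522 ≈ 27817.0 - 107.34*I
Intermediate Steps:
27817 - √(-14176 + ((4789 - 1415) - 8*90)) = 27817 - √(-14176 + (3374 - 720)) = 27817 - √(-14176 + 2654) = 27817 - √(-11522) = 27817 - I*√11522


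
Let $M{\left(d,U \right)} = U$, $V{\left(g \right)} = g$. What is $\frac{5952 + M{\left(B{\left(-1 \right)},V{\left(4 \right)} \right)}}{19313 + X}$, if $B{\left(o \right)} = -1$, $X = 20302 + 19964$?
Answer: $\frac{5956}{59579} \approx 0.099968$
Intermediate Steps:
$X = 40266$
$\frac{5952 + M{\left(B{\left(-1 \right)},V{\left(4 \right)} \right)}}{19313 + X} = \frac{5952 + 4}{19313 + 40266} = \frac{5956}{59579}$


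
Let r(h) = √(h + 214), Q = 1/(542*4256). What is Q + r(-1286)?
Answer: 1/2306752 + 4*I*√67 ≈ 4.3351e-7 + 32.741*I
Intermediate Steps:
Q = 1/2306752 ≈ 4.3351e-7
r(h) = √(214 + h)
Q + r(-1286) = 1/2306752 + √(214 - 1286) = 1/2306752 + √(-1072) = 1/2306752 + 4*I*√67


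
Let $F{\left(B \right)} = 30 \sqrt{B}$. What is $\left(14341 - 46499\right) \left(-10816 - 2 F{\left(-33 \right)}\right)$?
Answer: $347820928 + 1929480 i \sqrt{33} \approx 3.4782 \cdot 10^{8} + 1.1084 \cdot 10^{7} i$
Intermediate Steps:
$\left(14341 - 46499\right) \left(-10816 - 2 F{\left(-33 \right)}\right) = \left(14341 - 46499\right) \left(-10816 - 2 \cdot 30 \sqrt{-33}\right) = - 32158 \left(-10816 - 2 \cdot 30 i \sqrt{33}\right) = - 32158 \left(-10816 - 60 i \sqrt{33}\right) = 347820928 + 1929480 i \sqrt{33}$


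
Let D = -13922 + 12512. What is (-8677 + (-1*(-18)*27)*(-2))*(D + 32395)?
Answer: -298974265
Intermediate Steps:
D = -1410
(-8677 + (-1*(-18)*27)*(-2))*(D + 32395) = (-8677 + (-1*(-18)*27)*(-2))*(-1410 + 32395) = (-8677 + (18*27)*(-2))*30985 = (-8677 + 486*(-2))*30985 = (-8677 - 972)*30985 = -9649*30985 = -298974265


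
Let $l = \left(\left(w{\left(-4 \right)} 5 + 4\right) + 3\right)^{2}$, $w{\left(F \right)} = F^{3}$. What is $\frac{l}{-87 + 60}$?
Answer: $- \frac{97969}{27} \approx -3628.5$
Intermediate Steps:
$l = 97969$ ($l = \left(\left(\left(-4\right)^{3} \cdot 5 + 4\right) + 3\right)^{2} = \left(\left(\left(-64\right) 5 + 4\right) + 3\right)^{2} = \left(\left(-320 + 4\right) + 3\right)^{2} = \left(-316 + 3\right)^{2} = \left(-313\right)^{2} = 97969$)
$\frac{l}{-87 + 60} = \frac{97969}{-87 + 60} = \frac{97969}{-27} = 97969 \left(- \frac{1}{27}\right) = - \frac{97969}{27}$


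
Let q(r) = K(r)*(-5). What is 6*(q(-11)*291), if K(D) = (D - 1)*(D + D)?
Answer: -2304720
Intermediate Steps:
K(D) = 2*D*(-1 + D) (K(D) = (-1 + D)*(2*D) = 2*D*(-1 + D))
q(r) = -10*r*(-1 + r) (q(r) = (2*r*(-1 + r))*(-5) = -10*r*(-1 + r))
6*(q(-11)*291) = 6*((10*(-11)*(1 - 1*(-11)))*291) = 6*((10*(-11)*(1 + 11))*291) = 6*((10*(-11)*12)*291) = 6*(-1320*291) = 6*(-384120) = -2304720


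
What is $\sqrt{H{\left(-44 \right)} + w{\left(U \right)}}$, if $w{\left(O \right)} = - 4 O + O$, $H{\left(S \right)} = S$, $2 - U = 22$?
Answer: $4$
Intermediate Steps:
$U = -20$ ($U = 2 - 22 = -20$)
$w{\left(O \right)} = - 3 O$
$\sqrt{H{\left(-44 \right)} + w{\left(U \right)}} = \sqrt{-44 - -60} = \sqrt{-44 + 60} = \sqrt{16} = 4$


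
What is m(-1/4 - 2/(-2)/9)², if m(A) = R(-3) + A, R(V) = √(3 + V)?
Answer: 25/1296 ≈ 0.019290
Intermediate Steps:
m(A) = A (m(A) = √(3 - 3) + A = √0 + A = 0 + A = A)
m(-1/4 - 2/(-2)/9)² = (-1/4 - 2/(-2)/9)² = (-1*¼ - 2*(-½)*(⅑))² = (-¼ + 1*(⅑))² = (-¼ + ⅑)² = (-5/36)² = 25/1296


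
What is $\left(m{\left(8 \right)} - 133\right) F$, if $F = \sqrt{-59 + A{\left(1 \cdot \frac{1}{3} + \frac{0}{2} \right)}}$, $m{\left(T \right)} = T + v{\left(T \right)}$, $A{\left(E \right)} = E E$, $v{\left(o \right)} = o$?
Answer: $- 39 i \sqrt{530} \approx - 897.85 i$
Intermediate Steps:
$A{\left(E \right)} = E^{2}$
$m{\left(T \right)} = 2 T$ ($m{\left(T \right)} = T + T = 2 T$)
$F = \frac{i \sqrt{530}}{3}$ ($F = \sqrt{-59 + \left(1 \cdot \frac{1}{3} + \frac{0}{2}\right)^{2}} = \sqrt{-59 + \left(1 \cdot \frac{1}{3} + 0 \cdot \frac{1}{2}\right)^{2}} = \sqrt{-59 + \left(\frac{1}{3} + 0\right)^{2}} = \sqrt{-59 + \left(\frac{1}{3}\right)^{2}} = \sqrt{-59 + \frac{1}{9}} = \sqrt{- \frac{530}{9}} = \frac{i \sqrt{530}}{3} \approx 7.6739 i$)
$\left(m{\left(8 \right)} - 133\right) F = \left(2 \cdot 8 - 133\right) \frac{i \sqrt{530}}{3} = \left(16 - 133\right) \frac{i \sqrt{530}}{3} = - 117 \frac{i \sqrt{530}}{3} = - 39 i \sqrt{530}$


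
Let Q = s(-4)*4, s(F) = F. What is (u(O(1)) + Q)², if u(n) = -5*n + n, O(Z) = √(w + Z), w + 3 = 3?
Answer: 400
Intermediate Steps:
w = 0 (w = -3 + 3 = 0)
O(Z) = √Z (O(Z) = √(0 + Z) = √Z)
Q = -16 (Q = -4*4 = -16)
u(n) = -4*n
(u(O(1)) + Q)² = (-4*√1 - 16)² = (-4*1 - 16)² = (-4 - 16)² = (-20)² = 400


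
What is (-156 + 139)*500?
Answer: -8500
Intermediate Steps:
(-156 + 139)*500 = -17*500 = -8500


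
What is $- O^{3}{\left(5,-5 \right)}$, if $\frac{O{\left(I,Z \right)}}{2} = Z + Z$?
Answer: $8000$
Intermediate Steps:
$O{\left(I,Z \right)} = 4 Z$ ($O{\left(I,Z \right)} = 2 \left(Z + Z\right) = 2 \cdot 2 Z = 4 Z$)
$- O^{3}{\left(5,-5 \right)} = - \left(4 \left(-5\right)\right)^{3} = - \left(-20\right)^{3} = \left(-1\right) \left(-8000\right) = 8000$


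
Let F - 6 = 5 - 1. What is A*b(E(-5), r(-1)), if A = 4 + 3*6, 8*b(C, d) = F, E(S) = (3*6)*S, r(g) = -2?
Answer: 55/2 ≈ 27.500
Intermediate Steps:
F = 10 (F = 6 + (5 - 1) = 6 + 4 = 10)
E(S) = 18*S
b(C, d) = 5/4 (b(C, d) = (⅛)*10 = 5/4)
A = 22 (A = 4 + 18 = 22)
A*b(E(-5), r(-1)) = 22*(5/4) = 55/2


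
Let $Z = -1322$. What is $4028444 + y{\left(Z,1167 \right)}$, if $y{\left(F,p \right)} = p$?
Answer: $4029611$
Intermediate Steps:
$4028444 + y{\left(Z,1167 \right)} = 4028444 + 1167 = 4029611$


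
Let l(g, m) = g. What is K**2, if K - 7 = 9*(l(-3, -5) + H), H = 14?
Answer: 11236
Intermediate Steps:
K = 106 (K = 7 + 9*(-3 + 14) = 7 + 9*11 = 7 + 99 = 106)
K**2 = 106**2 = 11236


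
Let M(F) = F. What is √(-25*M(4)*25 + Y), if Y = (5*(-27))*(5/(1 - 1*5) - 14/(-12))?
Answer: I*√9955/2 ≈ 49.887*I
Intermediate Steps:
Y = 45/4 (Y = -135*(5/(1 - 5) - 14*(-1/12)) = -135*(5/(-4) + 7/6) = -135*(5*(-¼) + 7/6) = -135*(-5/4 + 7/6) = -135*(-1/12) = 45/4 ≈ 11.250)
√(-25*M(4)*25 + Y) = √(-25*4*25 + 45/4) = √(-100*25 + 45/4) = √(-2500 + 45/4) = √(-9955/4) = I*√9955/2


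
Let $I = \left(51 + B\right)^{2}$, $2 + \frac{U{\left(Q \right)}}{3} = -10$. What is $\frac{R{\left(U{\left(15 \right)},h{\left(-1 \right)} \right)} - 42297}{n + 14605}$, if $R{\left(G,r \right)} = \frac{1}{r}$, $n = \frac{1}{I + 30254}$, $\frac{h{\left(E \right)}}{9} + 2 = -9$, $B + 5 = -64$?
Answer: $- \frac{9849418424}{3400967493} \approx -2.8961$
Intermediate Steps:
$B = -69$ ($B = -5 - 64 = -69$)
$h{\left(E \right)} = -99$ ($h{\left(E \right)} = -18 + 9 \left(-9\right) = -18 - 81 = -99$)
$U{\left(Q \right)} = -36$ ($U{\left(Q \right)} = -6 + 3 \left(-10\right) = -6 - 30 = -36$)
$I = 324$ ($I = \left(51 - 69\right)^{2} = \left(-18\right)^{2} = 324$)
$n = \frac{1}{30578}$ ($n = \frac{1}{324 + 30254} = \frac{1}{30578} \approx 3.2703 \cdot 10^{-5}$)
$\frac{R{\left(U{\left(15 \right)},h{\left(-1 \right)} \right)} - 42297}{n + 14605} = \frac{\frac{1}{-99} - 42297}{\frac{1}{30578} + 14605} = \frac{- \frac{1}{99} - 42297}{\frac{446591691}{30578}} = \left(- \frac{4187404}{99}\right) \frac{30578}{446591691} = - \frac{9849418424}{3400967493}$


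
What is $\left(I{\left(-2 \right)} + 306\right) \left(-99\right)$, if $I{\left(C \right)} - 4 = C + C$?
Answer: $-30294$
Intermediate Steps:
$I{\left(C \right)} = 4 + 2 C$ ($I{\left(C \right)} = 4 + \left(C + C\right) = 4 + 2 C$)
$\left(I{\left(-2 \right)} + 306\right) \left(-99\right) = \left(\left(4 + 2 \left(-2\right)\right) + 306\right) \left(-99\right) = \left(\left(4 - 4\right) + 306\right) \left(-99\right) = \left(0 + 306\right) \left(-99\right) = 306 \left(-99\right) = -30294$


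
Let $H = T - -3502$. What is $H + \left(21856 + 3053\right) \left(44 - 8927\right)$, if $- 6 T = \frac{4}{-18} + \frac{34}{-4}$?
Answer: $- \frac{23896419503}{108} \approx -2.2126 \cdot 10^{8}$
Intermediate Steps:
$T = \frac{157}{108}$ ($T = - \frac{\frac{4}{-18} + \frac{34}{-4}}{6} = - \frac{4 \left(- \frac{1}{18}\right) + 34 \left(- \frac{1}{4}\right)}{6} = - \frac{- \frac{2}{9} - \frac{17}{2}}{6} = \left(- \frac{1}{6}\right) \left(- \frac{157}{18}\right) = \frac{157}{108} \approx 1.4537$)
$H = \frac{378373}{108}$ ($H = \frac{157}{108} - -3502 = \frac{157}{108} + 3502 = \frac{378373}{108} \approx 3503.5$)
$H + \left(21856 + 3053\right) \left(44 - 8927\right) = \frac{378373}{108} + \left(21856 + 3053\right) \left(44 - 8927\right) = \frac{378373}{108} + 24909 \left(-8883\right) = \frac{378373}{108} - 221266647 = - \frac{23896419503}{108}$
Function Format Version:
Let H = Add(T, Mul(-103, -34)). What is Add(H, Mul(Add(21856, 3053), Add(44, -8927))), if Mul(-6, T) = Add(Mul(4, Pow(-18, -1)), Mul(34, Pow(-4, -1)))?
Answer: Rational(-23896419503, 108) ≈ -2.2126e+8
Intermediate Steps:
T = Rational(157, 108) (T = Mul(Rational(-1, 6), Add(Mul(4, Pow(-18, -1)), Mul(34, Pow(-4, -1)))) = Mul(Rational(-1, 6), Add(Mul(4, Rational(-1, 18)), Mul(34, Rational(-1, 4)))) = Mul(Rational(-1, 6), Add(Rational(-2, 9), Rational(-17, 2))) = Mul(Rational(-1, 6), Rational(-157, 18)) = Rational(157, 108) ≈ 1.4537)
H = Rational(378373, 108) (H = Add(Rational(157, 108), Mul(-103, -34)) = Add(Rational(157, 108), 3502) = Rational(378373, 108) ≈ 3503.5)
Add(H, Mul(Add(21856, 3053), Add(44, -8927))) = Add(Rational(378373, 108), Mul(Add(21856, 3053), Add(44, -8927))) = Add(Rational(378373, 108), Mul(24909, -8883)) = Add(Rational(378373, 108), -221266647) = Rational(-23896419503, 108)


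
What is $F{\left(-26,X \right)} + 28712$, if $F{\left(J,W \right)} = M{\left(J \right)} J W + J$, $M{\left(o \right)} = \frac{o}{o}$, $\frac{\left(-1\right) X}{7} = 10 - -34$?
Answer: $36694$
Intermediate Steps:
$X = -308$ ($X = - 7 \left(10 - -34\right) = - 7 \left(10 + 34\right) = \left(-7\right) 44 = -308$)
$M{\left(o \right)} = 1$
$F{\left(J,W \right)} = J + J W$ ($F{\left(J,W \right)} = 1 J W + J = J W + J = J + J W$)
$F{\left(-26,X \right)} + 28712 = - 26 \left(1 - 308\right) + 28712 = \left(-26\right) \left(-307\right) + 28712 = 7982 + 28712 = 36694$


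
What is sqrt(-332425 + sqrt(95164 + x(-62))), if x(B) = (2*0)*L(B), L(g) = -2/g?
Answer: sqrt(-332425 + 2*sqrt(23791)) ≈ 576.3*I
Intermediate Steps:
x(B) = 0 (x(B) = (2*0)*(-2/B) = 0*(-2/B) = 0)
sqrt(-332425 + sqrt(95164 + x(-62))) = sqrt(-332425 + sqrt(95164 + 0)) = sqrt(-332425 + sqrt(95164)) = sqrt(-332425 + 2*sqrt(23791))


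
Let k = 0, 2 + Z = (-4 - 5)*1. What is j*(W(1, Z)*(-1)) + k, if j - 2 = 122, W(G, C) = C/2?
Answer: 682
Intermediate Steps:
Z = -11 (Z = -2 + (-4 - 5)*1 = -2 - 9*1 = -2 - 9 = -11)
W(G, C) = C/2 (W(G, C) = C*(½) = C/2)
j = 124 (j = 2 + 122 = 124)
j*(W(1, Z)*(-1)) + k = 124*(((½)*(-11))*(-1)) + 0 = 124*(-11/2*(-1)) + 0 = 124*(11/2) + 0 = 682 + 0 = 682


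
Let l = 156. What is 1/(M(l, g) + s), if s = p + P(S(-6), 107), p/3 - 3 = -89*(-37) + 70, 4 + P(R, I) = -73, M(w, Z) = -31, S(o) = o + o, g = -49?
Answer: 1/9990 ≈ 0.00010010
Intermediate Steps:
S(o) = 2*o
P(R, I) = -77 (P(R, I) = -4 - 73 = -77)
p = 10098 (p = 9 + 3*(-89*(-37) + 70) = 9 + 3*(3293 + 70) = 9 + 3*3363 = 9 + 10089 = 10098)
s = 10021 (s = 10098 - 77 = 10021)
1/(M(l, g) + s) = 1/(-31 + 10021) = 1/9990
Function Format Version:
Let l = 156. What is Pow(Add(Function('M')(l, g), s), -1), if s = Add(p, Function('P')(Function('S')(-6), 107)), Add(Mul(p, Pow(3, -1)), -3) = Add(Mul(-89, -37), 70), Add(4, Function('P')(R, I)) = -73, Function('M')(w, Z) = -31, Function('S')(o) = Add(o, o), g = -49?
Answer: Rational(1, 9990) ≈ 0.00010010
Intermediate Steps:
Function('S')(o) = Mul(2, o)
Function('P')(R, I) = -77 (Function('P')(R, I) = Add(-4, -73) = -77)
p = 10098 (p = Add(9, Mul(3, Add(Mul(-89, -37), 70))) = Add(9, Mul(3, Add(3293, 70))) = Add(9, Mul(3, 3363)) = Add(9, 10089) = 10098)
s = 10021 (s = Add(10098, -77) = 10021)
Pow(Add(Function('M')(l, g), s), -1) = Pow(Add(-31, 10021), -1) = Pow(9990, -1) = Rational(1, 9990)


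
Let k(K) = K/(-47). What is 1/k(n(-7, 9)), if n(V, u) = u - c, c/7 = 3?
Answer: 47/12 ≈ 3.9167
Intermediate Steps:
c = 21 (c = 7*3 = 21)
n(V, u) = -21 + u (n(V, u) = u - 1*21 = u - 21 = -21 + u)
k(K) = -K/47 (k(K) = K*(-1/47) = -K/47)
1/k(n(-7, 9)) = 1/(-(-21 + 9)/47) = 1/(-1/47*(-12)) = 1/(12/47) = 47/12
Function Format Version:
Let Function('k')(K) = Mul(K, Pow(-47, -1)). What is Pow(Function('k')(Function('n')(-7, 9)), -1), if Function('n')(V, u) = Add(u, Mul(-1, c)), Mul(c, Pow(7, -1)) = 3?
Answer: Rational(47, 12) ≈ 3.9167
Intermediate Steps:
c = 21 (c = Mul(7, 3) = 21)
Function('n')(V, u) = Add(-21, u) (Function('n')(V, u) = Add(u, Mul(-1, 21)) = Add(u, -21) = Add(-21, u))
Function('k')(K) = Mul(Rational(-1, 47), K) (Function('k')(K) = Mul(K, Rational(-1, 47)) = Mul(Rational(-1, 47), K))
Pow(Function('k')(Function('n')(-7, 9)), -1) = Pow(Mul(Rational(-1, 47), Add(-21, 9)), -1) = Pow(Mul(Rational(-1, 47), -12), -1) = Pow(Rational(12, 47), -1) = Rational(47, 12)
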